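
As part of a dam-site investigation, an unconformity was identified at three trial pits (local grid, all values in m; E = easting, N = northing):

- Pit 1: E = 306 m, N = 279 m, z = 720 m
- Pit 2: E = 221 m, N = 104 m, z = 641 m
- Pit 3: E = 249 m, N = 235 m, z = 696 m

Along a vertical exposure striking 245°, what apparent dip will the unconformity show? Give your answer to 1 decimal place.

15.2°

Two edge vectors: Pit 1→Pit 2 = (-85, -175, -79), Pit 1→Pit 3 = (-57, -44, -24).
Normal n = (Pit 1→Pit 2) × (Pit 1→Pit 3) = (724, 2463, -6235).
So ∂z/∂E = −n_x/n_z = 0.11612 and ∂z/∂N = −n_y/n_z = 0.39503.
Unit vector along 245° is (sin 245°, cos 245°) = (-0.9063, -0.4226).
Slope in that direction = a·(-0.9063) + b·(-0.4226) = −0.27219.
Apparent dip = arctan|0.27219| = 15.2° (true dip is 22.4°, so apparent ≤ true as expected).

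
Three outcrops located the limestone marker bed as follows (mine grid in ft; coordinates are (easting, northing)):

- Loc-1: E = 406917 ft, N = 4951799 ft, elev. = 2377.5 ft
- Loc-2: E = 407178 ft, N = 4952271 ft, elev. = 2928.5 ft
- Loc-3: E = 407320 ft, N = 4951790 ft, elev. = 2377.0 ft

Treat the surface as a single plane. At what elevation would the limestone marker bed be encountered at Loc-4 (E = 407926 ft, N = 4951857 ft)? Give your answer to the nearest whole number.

2469 ft

Two edge vectors: Loc-1→Loc-2 = (261, 472, 551), Loc-1→Loc-3 = (403, -9, -0.5).
Normal n = (Loc-1→Loc-2) × (Loc-1→Loc-3) = (4723, 222183.5, -192565).
So ∂z/∂E = −n_x/n_z = 0.02452678 and ∂z/∂N = −n_y/n_z = 1.15381040.
Intercept c from Loc-1: 2377.5 − 9980.37 − 5713437.19 = −5721040.06.
At (407926, 4951857): z = 10005.1 + 5713504.1 − 5721040.06 = 2469.2 ft.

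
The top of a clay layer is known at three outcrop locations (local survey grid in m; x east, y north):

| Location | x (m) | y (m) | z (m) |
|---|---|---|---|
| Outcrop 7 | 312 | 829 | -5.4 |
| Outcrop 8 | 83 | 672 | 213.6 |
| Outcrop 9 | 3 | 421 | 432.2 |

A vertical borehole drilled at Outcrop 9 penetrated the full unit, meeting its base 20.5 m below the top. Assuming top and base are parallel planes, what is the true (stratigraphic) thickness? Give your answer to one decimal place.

Two edge vectors: Outcrop 7→Outcrop 8 = (-229, -157, 219), Outcrop 7→Outcrop 9 = (-309, -408, 437.6).
Normal n = (Outcrop 7→Outcrop 8) × (Outcrop 7→Outcrop 9) = (20648.8, 32539.4, 44919).
So ∂z/∂x = −n_x/n_z = −0.45969 and ∂z/∂y = −n_y/n_z = −0.72440.
|∇z| = √(a²+b²) = 0.85795, so dip δ = arctan(0.85795) = 40.63°.
True thickness = vertical thickness × cos δ = 20.5 × cos 40.63° = 15.6 m.

15.6 m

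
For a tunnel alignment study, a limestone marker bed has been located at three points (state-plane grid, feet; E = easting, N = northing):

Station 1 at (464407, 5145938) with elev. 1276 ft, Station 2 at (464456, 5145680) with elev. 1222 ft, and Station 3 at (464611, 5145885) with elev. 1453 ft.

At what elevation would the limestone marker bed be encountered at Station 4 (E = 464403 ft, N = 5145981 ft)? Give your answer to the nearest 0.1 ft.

1289.0 ft

Two edge vectors: Station 1→Station 2 = (49, -258, -54), Station 1→Station 3 = (204, -53, 177).
Normal n = (Station 1→Station 2) × (Station 1→Station 3) = (-48528, -19689, 50035).
So ∂z/∂E = −n_x/n_z = 0.969881083 and ∂z/∂N = −n_y/n_z = 0.393504547.
Intercept c from Station 1: 1276 − 450419.56 − 2024950.00 = −2474093.56.
At (464403, 5145981): z = 450415.7 + 2024966.9 − 2474093.56 = 1289.0 ft.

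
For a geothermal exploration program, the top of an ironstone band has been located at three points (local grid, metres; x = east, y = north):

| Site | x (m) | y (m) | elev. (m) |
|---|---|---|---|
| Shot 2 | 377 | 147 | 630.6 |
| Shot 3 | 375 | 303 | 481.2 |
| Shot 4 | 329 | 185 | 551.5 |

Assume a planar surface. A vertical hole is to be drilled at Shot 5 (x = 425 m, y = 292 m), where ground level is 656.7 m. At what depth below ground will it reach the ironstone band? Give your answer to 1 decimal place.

120.1 m

Let the plane be z = a·x + b·y + c.
Shot 3−Shot 2: −2a + 156b = −149.4;  Shot 4−Shot 2: −48a + 38b = −79.1.
Solving gives a = 0.89887, b = −0.94617.
Then c = 630.6 − a·377 − b·147 = 430.81.
At (425, 292): z_contact = 382.02 − 276.28 + 430.81 = 536.55 m.
Depth below ground = 656.7 − 536.55 = 120.1 m.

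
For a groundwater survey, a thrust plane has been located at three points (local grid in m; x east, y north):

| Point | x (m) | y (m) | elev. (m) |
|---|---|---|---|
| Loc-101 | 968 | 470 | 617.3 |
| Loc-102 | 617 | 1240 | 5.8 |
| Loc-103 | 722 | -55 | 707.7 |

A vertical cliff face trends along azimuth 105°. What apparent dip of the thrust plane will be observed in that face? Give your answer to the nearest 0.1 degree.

37.8°

Let the plane be z = a·x + b·y + c.
Loc-102−Loc-101: −351a + 770b = −611.5;  Loc-103−Loc-101: −246a − 525b = 90.4.
Solving gives a = 0.67282, b = −0.48745.
Unit vector along 105° is (sin 105°, cos 105°) = (0.9659, -0.2588).
Slope in that direction = a·(0.9659) + b·(-0.2588) = 0.77606.
Apparent dip = arctan|0.77606| = 37.8° (true dip is 39.7°, so apparent ≤ true as expected).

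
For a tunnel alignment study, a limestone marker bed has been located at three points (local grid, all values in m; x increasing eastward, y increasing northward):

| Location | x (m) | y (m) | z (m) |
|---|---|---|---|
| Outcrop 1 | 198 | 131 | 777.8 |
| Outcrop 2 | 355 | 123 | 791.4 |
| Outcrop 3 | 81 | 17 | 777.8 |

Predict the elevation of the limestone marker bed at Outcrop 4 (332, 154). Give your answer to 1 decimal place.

Two edge vectors: Outcrop 1→Outcrop 2 = (157, -8, 13.6), Outcrop 1→Outcrop 3 = (-117, -114, 0).
Normal n = (Outcrop 1→Outcrop 2) × (Outcrop 1→Outcrop 3) = (1550.4, -1591.2, -18834).
So ∂z/∂x = −n_x/n_z = 0.08232 and ∂z/∂y = −n_y/n_z = −0.08449.
Intercept c from Outcrop 1: 777.8 − 16.30 + 11.07 = 772.57.
At (332, 154): z = 27.3 − 13.0 + 772.57 = 786.9 m.

786.9 m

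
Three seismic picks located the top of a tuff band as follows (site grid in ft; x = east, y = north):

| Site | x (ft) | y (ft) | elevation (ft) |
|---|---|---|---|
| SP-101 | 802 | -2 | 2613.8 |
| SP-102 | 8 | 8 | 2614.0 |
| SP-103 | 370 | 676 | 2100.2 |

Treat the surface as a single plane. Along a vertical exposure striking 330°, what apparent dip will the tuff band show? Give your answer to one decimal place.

Let the plane be z = a·x + b·y + c.
SP-102−SP-101: −794a + 10b = 0.2;  SP-103−SP-101: −432a + 678b = −513.6.
Solving gives a = −0.00987, b = −0.76381.
Unit vector along 330° is (sin 330°, cos 330°) = (-0.5000, 0.8660).
Slope in that direction = a·(-0.5000) + b·(0.8660) = −0.65654.
Apparent dip = arctan|0.65654| = 33.3° (true dip is 37.4°, so apparent ≤ true as expected).

33.3°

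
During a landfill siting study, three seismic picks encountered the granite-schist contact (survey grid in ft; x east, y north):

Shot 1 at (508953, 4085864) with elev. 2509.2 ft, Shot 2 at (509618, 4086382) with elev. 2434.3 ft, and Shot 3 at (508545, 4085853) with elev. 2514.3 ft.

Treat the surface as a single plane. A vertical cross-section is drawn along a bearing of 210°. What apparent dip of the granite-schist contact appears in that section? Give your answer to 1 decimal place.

Two edge vectors: Shot 1→Shot 2 = (665, 518, -74.9), Shot 1→Shot 3 = (-408, -11, 5.1).
Normal n = (Shot 1→Shot 2) × (Shot 1→Shot 3) = (1817.9, 27167.7, 204029).
So ∂z/∂x = −n_x/n_z = −0.00891 and ∂z/∂y = −n_y/n_z = −0.13316.
Unit vector along 210° is (sin 210°, cos 210°) = (-0.5000, -0.8660).
Slope in that direction = a·(-0.5000) + b·(-0.8660) = 0.11977.
Apparent dip = arctan|0.11977| = 6.8° (true dip is 7.6°, so apparent ≤ true as expected).

6.8°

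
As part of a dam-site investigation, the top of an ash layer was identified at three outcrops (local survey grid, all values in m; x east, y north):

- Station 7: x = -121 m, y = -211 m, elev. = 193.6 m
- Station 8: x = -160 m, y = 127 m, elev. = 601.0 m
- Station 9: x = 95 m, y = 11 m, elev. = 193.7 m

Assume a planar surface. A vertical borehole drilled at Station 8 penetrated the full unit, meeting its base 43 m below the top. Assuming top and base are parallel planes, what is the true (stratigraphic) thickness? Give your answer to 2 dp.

23.37 m

Two edge vectors: Station 7→Station 8 = (-39, 338, 407.4), Station 7→Station 9 = (216, 222, 0.1).
Normal n = (Station 7→Station 8) × (Station 7→Station 9) = (-90409, 88002.3, -81666).
So ∂z/∂x = −n_x/n_z = −1.10706 and ∂z/∂y = −n_y/n_z = 1.07759.
|∇z| = √(a²+b²) = 1.54492, so dip δ = arctan(1.54492) = 57.09°.
True thickness = vertical thickness × cos δ = 43 × cos 57.09° = 23.37 m.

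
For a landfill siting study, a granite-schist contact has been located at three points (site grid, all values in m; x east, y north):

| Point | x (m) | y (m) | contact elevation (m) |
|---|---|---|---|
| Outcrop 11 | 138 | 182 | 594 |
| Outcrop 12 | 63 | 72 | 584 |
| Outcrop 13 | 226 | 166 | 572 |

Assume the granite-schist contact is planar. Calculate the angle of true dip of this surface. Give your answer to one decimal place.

17.3°

Two edge vectors: Outcrop 11→Outcrop 12 = (-75, -110, -10), Outcrop 11→Outcrop 13 = (88, -16, -22).
Normal n = (Outcrop 11→Outcrop 12) × (Outcrop 11→Outcrop 13) = (2260, -2530, 10880).
So ∂z/∂x = −n_x/n_z = −0.20772 and ∂z/∂y = −n_y/n_z = 0.23254.
Gradient magnitude |∇z| = √(a² + b²) = √(0.04315 + 0.05407) = 0.31180.
True dip = arctan(0.31180) = 17.3°, dipping toward SE (azimuth ≈ 138°).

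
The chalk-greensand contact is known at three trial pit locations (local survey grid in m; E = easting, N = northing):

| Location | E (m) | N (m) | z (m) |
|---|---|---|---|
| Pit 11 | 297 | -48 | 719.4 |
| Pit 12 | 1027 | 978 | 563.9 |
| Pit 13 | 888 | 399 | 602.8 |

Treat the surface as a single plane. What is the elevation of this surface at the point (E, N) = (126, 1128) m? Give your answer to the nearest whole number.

722 m

Two edge vectors: Pit 11→Pit 12 = (730, 1026, -155.5), Pit 11→Pit 13 = (591, 447, -116.6).
Normal n = (Pit 11→Pit 12) × (Pit 11→Pit 13) = (-50123.1, -6782.5, -280056).
So ∂z/∂E = −n_x/n_z = −0.17898 and ∂z/∂N = −n_y/n_z = −0.02422.
Intercept c from Pit 11: 719.4 + 53.16 − 1.16 = 771.39.
At (126, 1128): z = −22.6 − 27.3 + 771.39 = 721.5 m.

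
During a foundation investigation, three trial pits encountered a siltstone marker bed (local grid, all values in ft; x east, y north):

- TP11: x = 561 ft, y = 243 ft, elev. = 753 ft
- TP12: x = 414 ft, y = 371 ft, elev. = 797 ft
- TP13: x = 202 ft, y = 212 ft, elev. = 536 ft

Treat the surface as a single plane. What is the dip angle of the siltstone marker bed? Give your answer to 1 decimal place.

Let the plane be z = a·x + b·y + c.
TP12−TP11: −147a + 128b = 44;  TP13−TP11: −359a − 31b = −217.
Solving gives a = 0.52292, b = 0.94429.
Gradient magnitude |∇z| = √(a² + b²) = √(0.27344 + 0.89168) = 1.07941.
True dip = arctan(1.07941) = 47.2°, dipping toward SSW (azimuth ≈ 209°).

47.2°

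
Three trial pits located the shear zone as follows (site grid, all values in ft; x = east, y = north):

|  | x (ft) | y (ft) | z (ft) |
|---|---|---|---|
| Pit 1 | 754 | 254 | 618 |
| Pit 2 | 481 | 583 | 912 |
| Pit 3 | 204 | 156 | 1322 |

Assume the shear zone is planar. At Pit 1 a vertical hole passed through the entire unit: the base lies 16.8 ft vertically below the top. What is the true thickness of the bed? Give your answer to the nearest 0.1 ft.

10.4 ft

Two edge vectors: Pit 1→Pit 2 = (-273, 329, 294), Pit 1→Pit 3 = (-550, -98, 704).
Normal n = (Pit 1→Pit 2) × (Pit 1→Pit 3) = (260428, 30492, 207704).
So ∂z/∂x = −n_x/n_z = −1.25384 and ∂z/∂y = −n_y/n_z = −0.14681.
|∇z| = √(a²+b²) = 1.26241, so dip δ = arctan(1.26241) = 51.62°.
True thickness = vertical thickness × cos δ = 16.8 × cos 51.62° = 10.4 ft.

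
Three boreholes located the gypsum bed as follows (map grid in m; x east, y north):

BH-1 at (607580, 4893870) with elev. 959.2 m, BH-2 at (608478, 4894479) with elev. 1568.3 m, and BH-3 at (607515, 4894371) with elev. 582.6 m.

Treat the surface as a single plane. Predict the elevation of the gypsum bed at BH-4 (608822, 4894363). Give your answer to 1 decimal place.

2014.7 m

Two edge vectors: BH-1→BH-2 = (898, 609, 609.1), BH-1→BH-3 = (-65, 501, -376.6).
Normal n = (BH-1→BH-2) × (BH-1→BH-3) = (-534508.5, 298595.3, 489483).
So ∂z/∂x = −n_x/n_z = 1.091985830 and ∂z/∂y = −n_y/n_z = −0.610021799.
Intercept c from BH-1: 959.2 − 663468.75 + 2985367.38 = 2322857.83.
At (608822, 4894363): z = 664825.0 − 2985668.1 + 2322857.83 = 2014.7 m.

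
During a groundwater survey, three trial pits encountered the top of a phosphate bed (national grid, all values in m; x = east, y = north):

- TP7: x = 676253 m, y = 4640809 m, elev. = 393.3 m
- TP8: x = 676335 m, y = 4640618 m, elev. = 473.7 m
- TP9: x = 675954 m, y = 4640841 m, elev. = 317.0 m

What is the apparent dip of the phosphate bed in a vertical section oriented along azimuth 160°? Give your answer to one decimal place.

20.9°

Let the plane be z = a·x + b·y + c.
TP8−TP7: 82a − 191b = 80.4;  TP9−TP7: −299a + 32b = −76.3.
Solving gives a = 0.22025, b = −0.32638.
Unit vector along 160° is (sin 160°, cos 160°) = (0.3420, -0.9397).
Slope in that direction = a·(0.3420) + b·(-0.9397) = 0.38203.
Apparent dip = arctan|0.38203| = 20.9° (true dip is 21.5°, so apparent ≤ true as expected).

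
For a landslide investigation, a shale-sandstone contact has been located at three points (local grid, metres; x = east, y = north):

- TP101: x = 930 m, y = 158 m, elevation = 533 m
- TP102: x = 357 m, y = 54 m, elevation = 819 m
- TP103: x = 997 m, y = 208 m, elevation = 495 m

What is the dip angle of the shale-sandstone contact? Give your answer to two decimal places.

Two edge vectors: TP101→TP102 = (-573, -104, 286), TP101→TP103 = (67, 50, -38).
Normal n = (TP101→TP102) × (TP101→TP103) = (-10348, -2612, -21682).
So ∂z/∂x = −n_x/n_z = −0.47726 and ∂z/∂y = −n_y/n_z = −0.12047.
Gradient magnitude |∇z| = √(a² + b²) = √(0.22778 + 0.01451) = 0.49223.
True dip = arctan(0.49223) = 26.21°, dipping toward ENE (azimuth ≈ 076°).

26.21°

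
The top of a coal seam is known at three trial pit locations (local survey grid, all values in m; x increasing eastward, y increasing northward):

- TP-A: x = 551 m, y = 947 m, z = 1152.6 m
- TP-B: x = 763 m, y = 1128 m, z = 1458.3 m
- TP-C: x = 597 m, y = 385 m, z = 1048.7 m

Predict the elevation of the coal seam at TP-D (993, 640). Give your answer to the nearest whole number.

1596 m

Let the plane be z = a·x + b·y + c.
TP-B−TP-A: 212a + 181b = 305.7;  TP-C−TP-A: 46a − 562b = −103.9.
Solving gives a = 1.20026, b = 0.28312.
Then c = 1152.6 − a·551 − b·947 = 223.14.
At (993, 640): z = 1191.9 + 181.2 + 223.14 = 1596.2 m.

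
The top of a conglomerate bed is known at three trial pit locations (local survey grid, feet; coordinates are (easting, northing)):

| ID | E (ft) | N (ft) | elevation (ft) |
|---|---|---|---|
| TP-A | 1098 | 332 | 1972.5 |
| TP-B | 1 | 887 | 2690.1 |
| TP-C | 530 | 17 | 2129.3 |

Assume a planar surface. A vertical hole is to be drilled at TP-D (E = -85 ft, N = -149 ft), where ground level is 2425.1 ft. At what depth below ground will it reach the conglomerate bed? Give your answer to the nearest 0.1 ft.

63.6 ft

Two edge vectors: TP-A→TP-B = (-1097, 555, 717.6), TP-A→TP-C = (-568, -315, 156.8).
Normal n = (TP-A→TP-B) × (TP-A→TP-C) = (313068, -235587.2, 660795).
So ∂z/∂E = −n_x/n_z = −0.473775 and ∂z/∂N = −n_y/n_z = 0.356521.
Intercept c from TP-A: 1972.5 + 520.20 − 118.36 = 2374.34.
At (-85, -149): z_contact = 40.27 − 53.12 + 2374.34 = 2361.49 ft.
Depth below ground = 2425.1 − 2361.49 = 63.6 ft.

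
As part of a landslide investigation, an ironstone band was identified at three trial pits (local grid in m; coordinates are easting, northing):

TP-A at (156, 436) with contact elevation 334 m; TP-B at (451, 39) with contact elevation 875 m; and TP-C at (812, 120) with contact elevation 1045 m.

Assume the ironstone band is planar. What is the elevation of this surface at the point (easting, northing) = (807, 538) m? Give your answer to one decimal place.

678.8 m

Let the plane be z = a·easting + b·northing + c.
TP-B−TP-A: 295a − 397b = 541;  TP-C−TP-A: 656a − 316b = 711.
Solving gives a = 0.66569, b = −0.86807.
Then c = 334 − a·156 − b·436 = 608.63.
At (807, 538): z = 537.2 − 467.0 + 608.63 = 678.8 m.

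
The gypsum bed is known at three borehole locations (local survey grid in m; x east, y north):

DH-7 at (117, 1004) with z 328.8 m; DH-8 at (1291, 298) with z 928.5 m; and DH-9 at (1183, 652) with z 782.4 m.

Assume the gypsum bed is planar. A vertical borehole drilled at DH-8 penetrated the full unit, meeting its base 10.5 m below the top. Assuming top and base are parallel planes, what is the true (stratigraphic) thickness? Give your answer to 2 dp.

Let the plane be z = a·x + b·y + c.
DH-8−DH-7: 1174a − 706b = 599.7;  DH-9−DH-7: 1066a − 352b = 453.6.
Solving gives a = 0.32164, b = −0.31459.
|∇z| = √(a²+b²) = 0.44991, so dip δ = arctan(0.44991) = 24.22°.
True thickness = vertical thickness × cos δ = 10.5 × cos 24.22° = 9.58 m.

9.58 m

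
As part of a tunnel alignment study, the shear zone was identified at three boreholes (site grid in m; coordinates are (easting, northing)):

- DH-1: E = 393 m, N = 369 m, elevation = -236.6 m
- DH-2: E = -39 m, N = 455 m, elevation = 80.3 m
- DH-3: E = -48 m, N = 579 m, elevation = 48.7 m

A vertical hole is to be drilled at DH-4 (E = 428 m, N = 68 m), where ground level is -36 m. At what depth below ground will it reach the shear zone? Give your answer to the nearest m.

134 m

Let the plane be z = a·E + b·N + c.
DH-2−DH-1: −432a + 86b = 316.9;  DH-3−DH-1: −441a + 210b = 285.3.
Solving gives a = −0.79579, b = −0.31260.
Then c = -236.6 − a·393 − b·369 = 191.50.
At (428, 68): z_contact = −340.6 − 21.3 + 191.50 = -170.4 m.
Depth below ground = -36 − (-170.4) = 134 m.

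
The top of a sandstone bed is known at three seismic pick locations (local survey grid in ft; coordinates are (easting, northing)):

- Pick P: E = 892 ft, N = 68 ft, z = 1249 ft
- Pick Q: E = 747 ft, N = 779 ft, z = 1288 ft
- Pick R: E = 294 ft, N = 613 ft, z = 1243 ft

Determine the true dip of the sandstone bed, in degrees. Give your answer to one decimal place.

5.8°

Let the plane be z = a·E + b·N + c.
Pick Q−Pick P: −145a + 711b = 39;  Pick R−Pick P: −598a + 545b = −6.
Solving gives a = 0.07373, b = 0.06989.
Gradient magnitude |∇z| = √(a² + b²) = √(0.00544 + 0.00488) = 0.10159.
True dip = arctan(0.10159) = 5.8°, dipping toward SW (azimuth ≈ 227°).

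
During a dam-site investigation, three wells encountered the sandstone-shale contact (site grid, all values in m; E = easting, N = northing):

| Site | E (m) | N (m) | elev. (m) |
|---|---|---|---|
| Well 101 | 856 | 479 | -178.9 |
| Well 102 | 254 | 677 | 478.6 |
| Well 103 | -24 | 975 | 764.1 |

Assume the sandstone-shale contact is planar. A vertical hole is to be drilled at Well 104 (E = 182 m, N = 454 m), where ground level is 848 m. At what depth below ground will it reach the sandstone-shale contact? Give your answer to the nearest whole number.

Two edge vectors: Well 101→Well 102 = (-602, 198, 657.5), Well 101→Well 103 = (-880, 496, 943).
Normal n = (Well 101→Well 102) × (Well 101→Well 103) = (-139406, -10914, -124352).
So ∂z/∂E = −n_x/n_z = −1.12106 and ∂z/∂N = −n_y/n_z = −0.08777.
Intercept c from Well 101: -178.9 + 959.63 + 42.04 = 822.77.
At (182, 454): z_contact = −204.0 − 39.8 + 822.77 = 578.9 m.
Depth below ground = 848 − 578.9 = 269 m.

269 m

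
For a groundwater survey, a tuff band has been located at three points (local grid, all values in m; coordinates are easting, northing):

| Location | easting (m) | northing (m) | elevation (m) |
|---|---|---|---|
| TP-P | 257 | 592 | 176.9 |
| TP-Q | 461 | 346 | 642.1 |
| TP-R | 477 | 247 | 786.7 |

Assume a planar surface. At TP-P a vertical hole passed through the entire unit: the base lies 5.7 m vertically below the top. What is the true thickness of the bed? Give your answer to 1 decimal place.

Two edge vectors: TP-P→TP-Q = (204, -246, 465.2), TP-P→TP-R = (220, -345, 609.8).
Normal n = (TP-P→TP-Q) × (TP-P→TP-R) = (10483.2, -22055.2, -16260).
So ∂z/∂easting = −n_x/n_z = 0.64472 and ∂z/∂northing = −n_y/n_z = −1.35641.
|∇z| = √(a²+b²) = 1.50184, so dip δ = arctan(1.50184) = 56.34°.
True thickness = vertical thickness × cos δ = 5.7 × cos 56.34° = 3.2 m.

3.2 m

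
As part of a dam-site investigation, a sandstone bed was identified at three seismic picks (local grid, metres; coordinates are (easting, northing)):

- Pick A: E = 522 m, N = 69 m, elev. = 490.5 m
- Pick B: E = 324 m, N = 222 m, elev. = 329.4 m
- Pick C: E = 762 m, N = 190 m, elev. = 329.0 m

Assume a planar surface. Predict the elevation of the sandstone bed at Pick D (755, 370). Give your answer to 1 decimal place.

Let the plane be z = a·E + b·N + c.
Pick B−Pick A: −198a + 153b = −161.1;  Pick C−Pick A: 240a + 121b = −161.5.
Solving gives a = −0.08597, b = −1.16419.
Then c = 490.5 − a·522 − b·69 = 615.71.
At (755, 370): z = −64.9 − 430.8 + 615.71 = 120.0 m.

120.0 m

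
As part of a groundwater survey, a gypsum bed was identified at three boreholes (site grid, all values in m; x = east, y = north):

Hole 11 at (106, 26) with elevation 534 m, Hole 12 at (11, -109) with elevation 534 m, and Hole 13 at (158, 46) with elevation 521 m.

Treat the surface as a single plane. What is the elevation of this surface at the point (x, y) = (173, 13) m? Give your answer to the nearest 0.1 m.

Two edge vectors: Hole 11→Hole 12 = (-95, -135, 0), Hole 11→Hole 13 = (52, 20, -13).
Normal n = (Hole 11→Hole 12) × (Hole 11→Hole 13) = (1755, -1235, 5120).
So ∂z/∂x = −n_x/n_z = −0.34277 and ∂z/∂y = −n_y/n_z = 0.24121.
Intercept c from Hole 11: 534 + 36.33 − 6.27 = 564.06.
At (173, 13): z = −59.3 + 3.1 + 564.06 = 507.9 m.

507.9 m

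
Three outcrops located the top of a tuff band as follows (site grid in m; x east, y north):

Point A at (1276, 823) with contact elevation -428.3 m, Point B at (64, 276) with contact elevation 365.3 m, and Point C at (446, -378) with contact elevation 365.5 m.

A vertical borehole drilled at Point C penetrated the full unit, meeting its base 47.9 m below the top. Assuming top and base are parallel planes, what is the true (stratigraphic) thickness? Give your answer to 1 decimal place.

Two edge vectors: Point A→Point B = (-1212, -547, 793.6), Point A→Point C = (-830, -1201, 793.8).
Normal n = (Point A→Point B) × (Point A→Point C) = (518905, 303397.6, 1001602).
So ∂z/∂x = −n_x/n_z = −0.51808 and ∂z/∂y = −n_y/n_z = −0.30291.
|∇z| = √(a²+b²) = 0.60013, so dip δ = arctan(0.60013) = 30.97°.
True thickness = vertical thickness × cos δ = 47.9 × cos 30.97° = 41.1 m.

41.1 m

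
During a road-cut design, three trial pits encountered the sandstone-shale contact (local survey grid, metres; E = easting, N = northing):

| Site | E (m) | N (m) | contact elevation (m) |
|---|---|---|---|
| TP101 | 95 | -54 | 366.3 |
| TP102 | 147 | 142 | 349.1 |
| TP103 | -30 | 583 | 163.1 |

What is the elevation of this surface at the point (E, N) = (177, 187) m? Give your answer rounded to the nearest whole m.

Two edge vectors: TP101→TP102 = (52, 196, -17.2), TP101→TP103 = (-125, 637, -203.2).
Normal n = (TP101→TP102) × (TP101→TP103) = (-28870.8, 12716.4, 57624).
So ∂z/∂E = −n_x/n_z = 0.50102 and ∂z/∂N = −n_y/n_z = −0.22068.
Intercept c from TP101: 366.3 − 47.60 − 11.92 = 306.79.
At (177, 187): z = 88.7 − 41.3 + 306.79 = 354.2 m.

354 m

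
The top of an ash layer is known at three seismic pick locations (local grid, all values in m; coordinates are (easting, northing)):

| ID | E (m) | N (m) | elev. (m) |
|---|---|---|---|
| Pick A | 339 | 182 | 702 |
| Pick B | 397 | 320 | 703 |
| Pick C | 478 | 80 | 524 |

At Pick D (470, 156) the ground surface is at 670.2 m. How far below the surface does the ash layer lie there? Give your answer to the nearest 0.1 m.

Two edge vectors: Pick A→Pick B = (58, 138, 1), Pick A→Pick C = (139, -102, -178).
Normal n = (Pick A→Pick B) × (Pick A→Pick C) = (-24462, 10463, -25098).
So ∂z/∂E = −n_x/n_z = −0.97466 and ∂z/∂N = −n_y/n_z = 0.41689.
Intercept c from Pick A: 702 + 330.41 − 75.87 = 956.54.
At (470, 156): z_contact = −458.09 + 65.03 + 956.54 = 563.48 m.
Depth below ground = 670.2 − 563.48 = 106.7 m.

106.7 m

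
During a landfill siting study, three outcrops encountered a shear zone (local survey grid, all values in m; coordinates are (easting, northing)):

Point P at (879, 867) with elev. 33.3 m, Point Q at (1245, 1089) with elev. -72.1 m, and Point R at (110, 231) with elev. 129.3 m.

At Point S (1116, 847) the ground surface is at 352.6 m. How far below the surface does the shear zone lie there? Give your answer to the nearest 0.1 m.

508.7 m

Let the plane be z = a·E + b·N + c.
Point Q−Point P: 366a + 222b = −105.4;  Point R−Point P: −769a − 636b = 96.
Solving gives a = −0.736769, b = 0.739898.
Then c = 33.3 − a·879 − b·867 = 39.43.
At (1116, 847): z_contact = −822.23 + 626.69 + 39.43 = -156.11 m.
Depth below ground = 352.6 − (-156.11) = 508.7 m.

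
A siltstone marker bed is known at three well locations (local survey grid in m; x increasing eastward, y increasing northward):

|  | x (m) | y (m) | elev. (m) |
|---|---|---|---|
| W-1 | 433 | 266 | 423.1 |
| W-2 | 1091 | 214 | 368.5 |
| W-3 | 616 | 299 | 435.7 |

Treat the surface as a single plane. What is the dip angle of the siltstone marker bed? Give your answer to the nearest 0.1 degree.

Two edge vectors: W-1→W-2 = (658, -52, -54.6), W-1→W-3 = (183, 33, 12.6).
Normal n = (W-1→W-2) × (W-1→W-3) = (1146.6, -18282.6, 31230).
So ∂z/∂x = −n_x/n_z = −0.03671 and ∂z/∂y = −n_y/n_z = 0.58542.
Gradient magnitude |∇z| = √(a² + b²) = √(0.00135 + 0.34271) = 0.58657.
True dip = arctan(0.58657) = 30.4°, dipping toward S (azimuth ≈ 176°).

30.4°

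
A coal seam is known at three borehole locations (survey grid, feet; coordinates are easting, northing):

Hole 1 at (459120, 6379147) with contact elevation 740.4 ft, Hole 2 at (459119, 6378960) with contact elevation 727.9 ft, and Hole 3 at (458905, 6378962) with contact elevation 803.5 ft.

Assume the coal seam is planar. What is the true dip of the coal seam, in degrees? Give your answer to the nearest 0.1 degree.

Let the plane be z = a·easting + b·northing + c.
Hole 2−Hole 1: −1a − 187b = −12.5;  Hole 3−Hole 1: −215a − 185b = 63.1.
Solving gives a = −0.35263, b = 0.06873.
Gradient magnitude |∇z| = √(a² + b²) = √(0.12435 + 0.00472) = 0.35926.
True dip = arctan(0.35926) = 19.8°, dipping toward E (azimuth ≈ 101°).

19.8°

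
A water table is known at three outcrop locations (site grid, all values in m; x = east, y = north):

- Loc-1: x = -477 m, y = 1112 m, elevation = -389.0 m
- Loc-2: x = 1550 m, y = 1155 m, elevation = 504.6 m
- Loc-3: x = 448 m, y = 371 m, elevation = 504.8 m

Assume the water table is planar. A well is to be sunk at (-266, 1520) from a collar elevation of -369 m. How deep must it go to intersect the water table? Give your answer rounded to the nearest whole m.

Two edge vectors: Loc-1→Loc-2 = (2027, 43, 893.6), Loc-1→Loc-3 = (925, -741, 893.8).
Normal n = (Loc-1→Loc-2) × (Loc-1→Loc-3) = (700591, -985152.6, -1541782).
So ∂z/∂x = −n_x/n_z = 0.45440 and ∂z/∂y = −n_y/n_z = −0.63897.
Intercept c from Loc-1: -389 + 216.75 + 710.53 = 538.29.
At (-266, 1520): z_contact = −120.9 − 971.2 + 538.29 = -553.8 m.
Depth below ground = -369 − (-553.8) = 185 m.

185 m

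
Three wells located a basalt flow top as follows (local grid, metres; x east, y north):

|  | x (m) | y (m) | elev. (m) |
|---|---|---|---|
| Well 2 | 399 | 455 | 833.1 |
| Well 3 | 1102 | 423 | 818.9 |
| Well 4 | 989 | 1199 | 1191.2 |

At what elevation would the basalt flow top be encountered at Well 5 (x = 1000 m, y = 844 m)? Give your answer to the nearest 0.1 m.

Let the plane be z = a·x + b·y + c.
Well 3−Well 2: 703a − 32b = −14.2;  Well 4−Well 2: 590a + 744b = 358.1.
Solving gives a = 0.001650, b = 0.480008.
Then c = 833.1 − a·399 − b·455 = 614.04.
At (1000, 844): z = 1.7 + 405.1 + 614.04 = 1020.8 m.

1020.8 m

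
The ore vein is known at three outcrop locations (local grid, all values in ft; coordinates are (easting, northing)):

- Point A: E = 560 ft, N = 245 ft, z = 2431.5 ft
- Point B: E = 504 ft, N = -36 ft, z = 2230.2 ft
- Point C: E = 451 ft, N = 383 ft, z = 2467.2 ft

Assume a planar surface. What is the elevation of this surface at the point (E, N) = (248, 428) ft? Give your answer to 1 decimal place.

2401.4 ft

Let the plane be z = a·E + b·N + c.
Point B−Point A: −56a − 281b = −201.3;  Point C−Point A: −109a + 138b = 35.7.
Solving gives a = 0.46270, b = 0.62416.
Then c = 2431.5 − a·560 − b·245 = 2019.47.
At (248, 428): z = 114.7 + 267.1 + 2019.47 = 2401.4 ft.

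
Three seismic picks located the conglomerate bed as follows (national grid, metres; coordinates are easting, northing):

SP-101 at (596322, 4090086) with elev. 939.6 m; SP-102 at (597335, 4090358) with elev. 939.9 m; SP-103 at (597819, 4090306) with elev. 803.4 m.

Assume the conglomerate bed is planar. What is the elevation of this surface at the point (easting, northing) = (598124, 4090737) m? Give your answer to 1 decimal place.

1065.7 m

Two edge vectors: SP-101→SP-102 = (1013, 272, 0.3), SP-101→SP-103 = (1497, 220, -136.2).
Normal n = (SP-101→SP-102) × (SP-101→SP-103) = (-37112.4, 138419.7, -184324).
So ∂z/∂easting = −n_x/n_z = −0.201343287 and ∂z/∂northing = −n_y/n_z = 0.750958638.
Intercept c from SP-101: 939.6 + 120065.43 − 3071485.41 = −2950480.38.
At (598124, 4090737): z = −120428.3 + 3071974.3 − 2950480.38 = 1065.7 m.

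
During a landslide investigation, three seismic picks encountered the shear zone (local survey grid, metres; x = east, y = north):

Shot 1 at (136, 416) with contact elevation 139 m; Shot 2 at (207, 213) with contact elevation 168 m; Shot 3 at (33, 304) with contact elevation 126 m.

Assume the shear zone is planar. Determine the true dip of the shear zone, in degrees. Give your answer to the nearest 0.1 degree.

Let the plane be z = a·x + b·y + c.
Shot 2−Shot 1: 71a − 203b = 29;  Shot 3−Shot 1: −103a − 112b = −13.
Solving gives a = 0.20398, b = −0.07152.
Gradient magnitude |∇z| = √(a² + b²) = √(0.04161 + 0.00511) = 0.21615.
True dip = arctan(0.21615) = 12.2°, dipping toward WNW (azimuth ≈ 289°).

12.2°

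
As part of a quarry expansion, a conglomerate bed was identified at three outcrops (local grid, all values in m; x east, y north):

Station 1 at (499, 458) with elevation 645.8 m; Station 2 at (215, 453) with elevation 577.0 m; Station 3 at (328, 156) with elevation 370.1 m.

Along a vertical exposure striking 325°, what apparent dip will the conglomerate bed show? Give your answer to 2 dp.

Let the plane be z = a·x + b·y + c.
Station 2−Station 1: −284a − 5b = −68.8;  Station 3−Station 1: −171a − 302b = −275.7.
Solving gives a = 0.22846, b = 0.78355.
Unit vector along 325° is (sin 325°, cos 325°) = (-0.5736, 0.8192).
Slope in that direction = a·(-0.5736) + b·(0.8192) = 0.51081.
Apparent dip = arctan|0.51081| = 27.06° (true dip is 39.2°, so apparent ≤ true as expected).

27.06°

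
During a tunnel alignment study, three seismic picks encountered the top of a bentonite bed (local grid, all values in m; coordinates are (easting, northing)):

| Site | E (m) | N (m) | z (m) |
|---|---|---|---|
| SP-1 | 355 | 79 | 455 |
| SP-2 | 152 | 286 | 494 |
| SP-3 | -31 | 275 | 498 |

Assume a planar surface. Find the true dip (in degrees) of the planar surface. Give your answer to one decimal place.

9.1°

Two edge vectors: SP-1→SP-2 = (-203, 207, 39), SP-1→SP-3 = (-386, 196, 43).
Normal n = (SP-1→SP-2) × (SP-1→SP-3) = (1257, -6325, 40114).
So ∂z/∂E = −n_x/n_z = −0.03134 and ∂z/∂N = −n_y/n_z = 0.15768.
Gradient magnitude |∇z| = √(a² + b²) = √(0.00098 + 0.02486) = 0.16076.
True dip = arctan(0.16076) = 9.1°, dipping toward S (azimuth ≈ 169°).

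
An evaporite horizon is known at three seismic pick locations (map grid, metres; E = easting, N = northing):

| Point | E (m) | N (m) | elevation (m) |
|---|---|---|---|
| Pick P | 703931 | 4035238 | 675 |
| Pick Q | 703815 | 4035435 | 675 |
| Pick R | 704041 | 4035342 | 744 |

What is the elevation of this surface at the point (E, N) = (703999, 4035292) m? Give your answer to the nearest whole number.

715 m

Let the plane be z = a·E + b·N + c.
Pick Q−Pick P: −116a + 197b = 0;  Pick R−Pick P: 110a + 104b = 69.
Solving gives a = 0.40294658, b = 0.23726804.
Then c = 675 − a·703931 − b·4035238 = −1240404.59.
At (703999, 4035292): z = 283674.0 + 957445.8 − 1240404.59 = 715.2 m.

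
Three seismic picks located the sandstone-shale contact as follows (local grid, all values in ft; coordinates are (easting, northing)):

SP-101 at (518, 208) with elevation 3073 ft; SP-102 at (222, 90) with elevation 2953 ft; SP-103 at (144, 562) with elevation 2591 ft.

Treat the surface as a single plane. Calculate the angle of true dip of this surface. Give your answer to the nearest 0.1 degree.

Two edge vectors: SP-101→SP-102 = (-296, -118, -120), SP-101→SP-103 = (-374, 354, -482).
Normal n = (SP-101→SP-102) × (SP-101→SP-103) = (99356, -97792, -148916).
So ∂z/∂E = −n_x/n_z = 0.66719 and ∂z/∂N = −n_y/n_z = −0.65669.
Gradient magnitude |∇z| = √(a² + b²) = √(0.44515 + 0.43124) = 0.93616.
True dip = arctan(0.93616) = 43.1°, dipping toward NW (azimuth ≈ 315°).

43.1°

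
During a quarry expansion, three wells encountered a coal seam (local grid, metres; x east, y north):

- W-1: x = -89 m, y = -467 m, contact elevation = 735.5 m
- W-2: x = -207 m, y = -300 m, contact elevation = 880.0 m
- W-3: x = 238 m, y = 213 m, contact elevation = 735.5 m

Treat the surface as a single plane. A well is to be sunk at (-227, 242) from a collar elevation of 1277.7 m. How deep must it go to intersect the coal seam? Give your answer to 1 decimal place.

193.2 m

Two edge vectors: W-1→W-2 = (-118, 167, 144.5), W-1→W-3 = (327, 680, 0).
Normal n = (W-1→W-2) × (W-1→W-3) = (-98260, 47251.5, -134849).
So ∂z/∂x = −n_x/n_z = −0.72867 and ∂z/∂y = −n_y/n_z = 0.35040.
Intercept c from W-1: 735.5 − 64.85 + 163.64 = 834.29.
At (-227, 242): z_contact = 165.41 + 84.80 + 834.29 = 1084.49 m.
Depth below ground = 1277.7 − 1084.49 = 193.2 m.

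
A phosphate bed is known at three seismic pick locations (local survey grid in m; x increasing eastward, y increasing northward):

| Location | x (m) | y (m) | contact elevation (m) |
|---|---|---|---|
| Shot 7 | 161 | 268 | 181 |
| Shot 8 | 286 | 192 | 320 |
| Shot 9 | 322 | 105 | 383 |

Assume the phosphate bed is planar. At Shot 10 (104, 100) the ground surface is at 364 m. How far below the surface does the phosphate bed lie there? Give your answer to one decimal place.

Let the plane be z = a·x + b·y + c.
Shot 8−Shot 7: 125a − 76b = 139;  Shot 9−Shot 7: 161a − 163b = 202.
Solving gives a = 0.89753, b = −0.35275.
Then c = 181 − a·161 − b·268 = 131.03.
At (104, 100): z_contact = 93.34 − 35.27 + 131.03 = 189.10 m.
Depth below ground = 364 − 189.10 = 174.9 m.

174.9 m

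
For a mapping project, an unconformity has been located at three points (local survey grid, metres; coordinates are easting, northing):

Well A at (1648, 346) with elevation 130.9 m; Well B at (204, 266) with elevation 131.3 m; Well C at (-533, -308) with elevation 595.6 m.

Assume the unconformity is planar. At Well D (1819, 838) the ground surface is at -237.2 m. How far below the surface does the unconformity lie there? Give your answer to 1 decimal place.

52.0 m

Let the plane be z = a·easting + b·northing + c.
Well B−Well A: −1444a − 80b = 0.4;  Well C−Well A: −2181a − 654b = 464.7.
Solving gives a = 0.047947, b = −0.870448.
Then c = 130.9 − a·1648 − b·346 = 353.06.
At (1819, 838): z_contact = 87.22 − 729.44 + 353.06 = -289.16 m.
Depth below ground = -237.2 − (-289.16) = 52.0 m.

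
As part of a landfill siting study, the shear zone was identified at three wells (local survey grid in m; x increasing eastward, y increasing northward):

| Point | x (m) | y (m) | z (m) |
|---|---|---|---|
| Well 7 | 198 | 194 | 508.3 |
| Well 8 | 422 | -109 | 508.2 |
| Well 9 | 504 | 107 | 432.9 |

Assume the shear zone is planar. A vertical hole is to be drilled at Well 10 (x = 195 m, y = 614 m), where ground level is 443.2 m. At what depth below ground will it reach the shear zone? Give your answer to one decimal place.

Two edge vectors: Well 7→Well 8 = (224, -303, -0.1), Well 7→Well 9 = (306, -87, -75.4).
Normal n = (Well 7→Well 8) × (Well 7→Well 9) = (22837.5, 16859, 73230).
So ∂z/∂x = −n_x/n_z = −0.31186 and ∂z/∂y = −n_y/n_z = −0.23022.
Intercept c from Well 7: 508.3 + 61.75 + 44.66 = 614.71.
At (195, 614): z_contact = −60.81 − 141.35 + 614.71 = 412.54 m.
Depth below ground = 443.2 − 412.54 = 30.7 m.

30.7 m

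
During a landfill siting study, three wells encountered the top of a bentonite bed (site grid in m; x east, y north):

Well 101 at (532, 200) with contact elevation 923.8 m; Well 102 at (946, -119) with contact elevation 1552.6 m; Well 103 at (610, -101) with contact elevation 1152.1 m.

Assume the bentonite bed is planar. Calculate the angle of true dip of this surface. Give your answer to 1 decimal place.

51.4°

Let the plane be z = a·x + b·y + c.
Well 102−Well 101: 414a − 319b = 628.8;  Well 103−Well 101: 78a − 301b = 228.3.
Solving gives a = 1.16754, b = −0.45592.
Gradient magnitude |∇z| = √(a² + b²) = √(1.36315 + 0.20786) = 1.25340.
True dip = arctan(1.25340) = 51.4°, dipping toward WNW (azimuth ≈ 291°).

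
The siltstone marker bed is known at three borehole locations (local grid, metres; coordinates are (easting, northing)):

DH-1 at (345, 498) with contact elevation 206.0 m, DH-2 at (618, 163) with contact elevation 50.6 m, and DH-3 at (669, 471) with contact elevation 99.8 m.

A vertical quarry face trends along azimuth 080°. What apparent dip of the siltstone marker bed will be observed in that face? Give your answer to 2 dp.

15.05°

Let the plane be z = a·E + b·N + c.
DH-2−DH-1: 273a − 335b = −155.4;  DH-3−DH-1: 324a − 27b = −106.2.
Solving gives a = −0.31019, b = 0.21110.
Unit vector along 080° is (sin 80°, cos 80°) = (0.9848, 0.1736).
Slope in that direction = a·(0.9848) + b·(0.1736) = −0.26882.
Apparent dip = arctan|0.26882| = 15.05° (true dip is 20.6°, so apparent ≤ true as expected).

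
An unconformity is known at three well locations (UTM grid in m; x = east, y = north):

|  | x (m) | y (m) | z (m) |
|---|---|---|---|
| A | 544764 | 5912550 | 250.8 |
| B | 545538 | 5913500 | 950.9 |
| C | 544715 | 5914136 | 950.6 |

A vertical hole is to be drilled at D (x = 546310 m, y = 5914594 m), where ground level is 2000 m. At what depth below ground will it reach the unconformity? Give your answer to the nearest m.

285 m

Let the plane be z = a·x + b·y + c.
B−A: 774a + 950b = 700.1;  C−A: −49a + 1586b = 699.8.
Solving gives a = 0.34969288, b = 0.45203969.
Then c = 250.8 − a·544764 − b·5912550 = −2862956.57.
At (546310, 5914594): z_contact = 191040.7 + 2673631.2 − 2862956.57 = 1715.4 m.
Depth below ground = 2000 − 1715.4 = 285 m.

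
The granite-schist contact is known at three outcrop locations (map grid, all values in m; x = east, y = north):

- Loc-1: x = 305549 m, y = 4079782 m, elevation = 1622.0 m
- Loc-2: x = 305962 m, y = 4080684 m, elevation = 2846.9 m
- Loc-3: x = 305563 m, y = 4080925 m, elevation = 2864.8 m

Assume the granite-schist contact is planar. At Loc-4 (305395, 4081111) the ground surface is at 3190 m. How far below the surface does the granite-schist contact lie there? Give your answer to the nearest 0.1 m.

Two edge vectors: Loc-1→Loc-2 = (413, 902, 1224.9), Loc-1→Loc-3 = (14, 1143, 1242.8).
Normal n = (Loc-1→Loc-2) × (Loc-1→Loc-3) = (-279055.1, -496127.8, 459431).
So ∂z/∂x = −n_x/n_z = 0.607392840 and ∂z/∂y = −n_y/n_z = 1.079874453.
Intercept c from Loc-1: 1622 − 185588.27 − 4405652.36 = −4589618.63.
At (305395, 4081111): z_contact = 185494.74 + 4407087.51 − 4589618.63 = 2963.61 m.
Depth below ground = 3190 − 2963.61 = 226.4 m.

226.4 m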